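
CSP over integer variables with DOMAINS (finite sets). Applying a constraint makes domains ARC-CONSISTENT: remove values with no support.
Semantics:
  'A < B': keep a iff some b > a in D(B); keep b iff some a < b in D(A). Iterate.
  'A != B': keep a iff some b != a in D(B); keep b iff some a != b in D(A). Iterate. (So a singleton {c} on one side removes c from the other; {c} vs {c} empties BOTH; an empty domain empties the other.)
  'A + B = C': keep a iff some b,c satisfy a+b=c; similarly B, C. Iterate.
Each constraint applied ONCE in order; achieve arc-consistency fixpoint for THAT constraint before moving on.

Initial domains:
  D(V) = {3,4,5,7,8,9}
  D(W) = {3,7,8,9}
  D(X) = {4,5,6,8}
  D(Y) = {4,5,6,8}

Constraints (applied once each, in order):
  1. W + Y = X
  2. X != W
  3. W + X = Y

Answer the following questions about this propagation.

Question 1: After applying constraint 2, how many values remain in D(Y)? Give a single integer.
Constraint 1 (W + Y = X) on D(W)={3,7,8,9} D(Y)={4,5,6,8} D(X)={4,5,6,8}: W {3,7,8,9}->{3}; Y {4,5,6,8}->{5}; X {4,5,6,8}->{8}
Constraint 2 (X != W) on D(X)={8} D(W)={3}: no change
So after constraint 2: D(Y)={5}, size = 1

Answer: 1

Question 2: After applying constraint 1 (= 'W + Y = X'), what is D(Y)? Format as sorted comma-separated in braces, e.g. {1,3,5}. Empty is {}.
Constraint 1 (W + Y = X) on D(W)={3,7,8,9} D(Y)={4,5,6,8} D(X)={4,5,6,8}: W {3,7,8,9}->{3}; Y {4,5,6,8}->{5}; X {4,5,6,8}->{8}
So after constraint 1: D(Y) = {5}

Answer: {5}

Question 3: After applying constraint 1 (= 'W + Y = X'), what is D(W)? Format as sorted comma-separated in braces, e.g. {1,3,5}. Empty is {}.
Answer: {3}

Derivation:
Constraint 1 (W + Y = X) on D(W)={3,7,8,9} D(Y)={4,5,6,8} D(X)={4,5,6,8}: W {3,7,8,9}->{3}; Y {4,5,6,8}->{5}; X {4,5,6,8}->{8}
So after constraint 1: D(W) = {3}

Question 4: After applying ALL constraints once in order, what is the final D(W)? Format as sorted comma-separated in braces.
Constraint 1 (W + Y = X) on D(W)={3,7,8,9} D(Y)={4,5,6,8} D(X)={4,5,6,8}: W {3,7,8,9}->{3}; Y {4,5,6,8}->{5}; X {4,5,6,8}->{8}
Constraint 2 (X != W) on D(X)={8} D(W)={3}: no change
Constraint 3 (W + X = Y) on D(W)={3} D(X)={8} D(Y)={5}: W {3}->{}; X {8}->{}; Y {5}->{}
So after all 3 constraints: D(W) = {}

Answer: {}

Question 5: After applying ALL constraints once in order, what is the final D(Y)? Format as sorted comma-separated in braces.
Constraint 1 (W + Y = X) on D(W)={3,7,8,9} D(Y)={4,5,6,8} D(X)={4,5,6,8}: W {3,7,8,9}->{3}; Y {4,5,6,8}->{5}; X {4,5,6,8}->{8}
Constraint 2 (X != W) on D(X)={8} D(W)={3}: no change
Constraint 3 (W + X = Y) on D(W)={3} D(X)={8} D(Y)={5}: W {3}->{}; X {8}->{}; Y {5}->{}
So after all 3 constraints: D(Y) = {}

Answer: {}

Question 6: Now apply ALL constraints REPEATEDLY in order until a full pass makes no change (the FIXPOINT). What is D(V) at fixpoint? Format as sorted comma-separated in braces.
pass 0 (initial): D(V)={3,4,5,7,8,9}
pass 1: W {3,7,8,9}->{}; X {4,5,6,8}->{}; Y {4,5,6,8}->{}
pass 2: no change
Fixpoint after 2 passes: D(V) = {3,4,5,7,8,9}

Answer: {3,4,5,7,8,9}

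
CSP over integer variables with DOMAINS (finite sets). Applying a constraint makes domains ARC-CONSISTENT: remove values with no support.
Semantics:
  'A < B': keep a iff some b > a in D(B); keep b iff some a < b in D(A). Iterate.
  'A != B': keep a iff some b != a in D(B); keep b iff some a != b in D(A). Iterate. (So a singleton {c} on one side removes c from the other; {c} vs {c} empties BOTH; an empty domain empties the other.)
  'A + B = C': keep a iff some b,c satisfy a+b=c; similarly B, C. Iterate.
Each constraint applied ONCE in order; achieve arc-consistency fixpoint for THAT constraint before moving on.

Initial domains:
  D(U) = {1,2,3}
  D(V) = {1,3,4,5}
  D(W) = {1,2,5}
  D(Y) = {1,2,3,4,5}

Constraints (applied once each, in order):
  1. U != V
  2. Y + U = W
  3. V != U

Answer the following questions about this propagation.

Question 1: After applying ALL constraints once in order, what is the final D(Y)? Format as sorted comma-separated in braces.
Answer: {1,2,3,4}

Derivation:
Constraint 1 (U != V) on D(U)={1,2,3} D(V)={1,3,4,5}: no change
Constraint 2 (Y + U = W) on D(Y)={1,2,3,4,5} D(U)={1,2,3} D(W)={1,2,5}: Y {1,2,3,4,5}->{1,2,3,4}; W {1,2,5}->{2,5}
Constraint 3 (V != U) on D(V)={1,3,4,5} D(U)={1,2,3}: no change
So after all 3 constraints: D(Y) = {1,2,3,4}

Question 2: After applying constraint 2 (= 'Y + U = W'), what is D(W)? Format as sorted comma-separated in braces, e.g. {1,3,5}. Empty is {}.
Answer: {2,5}

Derivation:
Constraint 1 (U != V) on D(U)={1,2,3} D(V)={1,3,4,5}: no change
Constraint 2 (Y + U = W) on D(Y)={1,2,3,4,5} D(U)={1,2,3} D(W)={1,2,5}: Y {1,2,3,4,5}->{1,2,3,4}; W {1,2,5}->{2,5}
So after constraint 2: D(W) = {2,5}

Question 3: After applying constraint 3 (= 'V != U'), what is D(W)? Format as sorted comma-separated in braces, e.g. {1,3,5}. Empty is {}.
Constraint 1 (U != V) on D(U)={1,2,3} D(V)={1,3,4,5}: no change
Constraint 2 (Y + U = W) on D(Y)={1,2,3,4,5} D(U)={1,2,3} D(W)={1,2,5}: Y {1,2,3,4,5}->{1,2,3,4}; W {1,2,5}->{2,5}
Constraint 3 (V != U) on D(V)={1,3,4,5} D(U)={1,2,3}: no change
So after constraint 3: D(W) = {2,5}

Answer: {2,5}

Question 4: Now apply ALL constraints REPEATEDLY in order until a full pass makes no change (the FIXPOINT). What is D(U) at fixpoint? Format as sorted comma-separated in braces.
Answer: {1,2,3}

Derivation:
pass 0 (initial): D(U)={1,2,3}
pass 1: W {1,2,5}->{2,5}; Y {1,2,3,4,5}->{1,2,3,4}
pass 2: no change
Fixpoint after 2 passes: D(U) = {1,2,3}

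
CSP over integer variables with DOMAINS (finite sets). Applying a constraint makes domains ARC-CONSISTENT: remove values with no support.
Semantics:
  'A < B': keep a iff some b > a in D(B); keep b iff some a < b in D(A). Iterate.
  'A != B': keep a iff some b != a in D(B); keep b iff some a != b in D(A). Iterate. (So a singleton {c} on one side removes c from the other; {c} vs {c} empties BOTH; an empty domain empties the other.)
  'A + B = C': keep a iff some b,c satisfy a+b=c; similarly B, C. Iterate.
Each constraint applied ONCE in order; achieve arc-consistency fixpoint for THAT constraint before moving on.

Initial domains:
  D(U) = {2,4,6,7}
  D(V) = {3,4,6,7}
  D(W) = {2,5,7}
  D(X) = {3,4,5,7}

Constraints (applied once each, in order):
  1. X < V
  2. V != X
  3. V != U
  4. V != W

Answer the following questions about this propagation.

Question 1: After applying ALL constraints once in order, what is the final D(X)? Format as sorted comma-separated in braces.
Constraint 1 (X < V) on D(X)={3,4,5,7} D(V)={3,4,6,7}: X {3,4,5,7}->{3,4,5}; V {3,4,6,7}->{4,6,7}
Constraint 2 (V != X) on D(V)={4,6,7} D(X)={3,4,5}: no change
Constraint 3 (V != U) on D(V)={4,6,7} D(U)={2,4,6,7}: no change
Constraint 4 (V != W) on D(V)={4,6,7} D(W)={2,5,7}: no change
So after all 4 constraints: D(X) = {3,4,5}

Answer: {3,4,5}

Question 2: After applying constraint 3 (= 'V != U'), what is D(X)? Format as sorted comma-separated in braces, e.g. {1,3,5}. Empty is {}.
Answer: {3,4,5}

Derivation:
Constraint 1 (X < V) on D(X)={3,4,5,7} D(V)={3,4,6,7}: X {3,4,5,7}->{3,4,5}; V {3,4,6,7}->{4,6,7}
Constraint 2 (V != X) on D(V)={4,6,7} D(X)={3,4,5}: no change
Constraint 3 (V != U) on D(V)={4,6,7} D(U)={2,4,6,7}: no change
So after constraint 3: D(X) = {3,4,5}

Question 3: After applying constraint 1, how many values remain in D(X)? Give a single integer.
Answer: 3

Derivation:
Constraint 1 (X < V) on D(X)={3,4,5,7} D(V)={3,4,6,7}: X {3,4,5,7}->{3,4,5}; V {3,4,6,7}->{4,6,7}
So after constraint 1: D(X)={3,4,5}, size = 3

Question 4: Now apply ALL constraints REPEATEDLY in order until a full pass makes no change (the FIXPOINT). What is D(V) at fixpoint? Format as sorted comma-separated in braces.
Answer: {4,6,7}

Derivation:
pass 0 (initial): D(V)={3,4,6,7}
pass 1: V {3,4,6,7}->{4,6,7}; X {3,4,5,7}->{3,4,5}
pass 2: no change
Fixpoint after 2 passes: D(V) = {4,6,7}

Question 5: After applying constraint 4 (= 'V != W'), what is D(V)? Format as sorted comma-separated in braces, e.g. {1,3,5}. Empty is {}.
Constraint 1 (X < V) on D(X)={3,4,5,7} D(V)={3,4,6,7}: X {3,4,5,7}->{3,4,5}; V {3,4,6,7}->{4,6,7}
Constraint 2 (V != X) on D(V)={4,6,7} D(X)={3,4,5}: no change
Constraint 3 (V != U) on D(V)={4,6,7} D(U)={2,4,6,7}: no change
Constraint 4 (V != W) on D(V)={4,6,7} D(W)={2,5,7}: no change
So after constraint 4: D(V) = {4,6,7}

Answer: {4,6,7}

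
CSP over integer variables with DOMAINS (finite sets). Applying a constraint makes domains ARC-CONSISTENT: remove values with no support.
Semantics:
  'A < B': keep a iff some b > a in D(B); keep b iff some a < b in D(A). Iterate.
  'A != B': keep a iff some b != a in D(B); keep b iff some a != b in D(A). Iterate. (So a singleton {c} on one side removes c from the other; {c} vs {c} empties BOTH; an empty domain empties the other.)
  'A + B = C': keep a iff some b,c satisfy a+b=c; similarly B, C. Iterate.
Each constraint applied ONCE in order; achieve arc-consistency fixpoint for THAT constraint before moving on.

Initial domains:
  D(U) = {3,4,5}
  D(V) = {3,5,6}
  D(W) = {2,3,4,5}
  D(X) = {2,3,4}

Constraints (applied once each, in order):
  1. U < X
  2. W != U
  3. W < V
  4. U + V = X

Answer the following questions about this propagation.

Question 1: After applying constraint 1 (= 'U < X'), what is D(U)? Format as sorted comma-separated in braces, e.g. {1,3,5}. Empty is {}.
Answer: {3}

Derivation:
Constraint 1 (U < X) on D(U)={3,4,5} D(X)={2,3,4}: U {3,4,5}->{3}; X {2,3,4}->{4}
So after constraint 1: D(U) = {3}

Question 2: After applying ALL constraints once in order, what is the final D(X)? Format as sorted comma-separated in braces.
Constraint 1 (U < X) on D(U)={3,4,5} D(X)={2,3,4}: U {3,4,5}->{3}; X {2,3,4}->{4}
Constraint 2 (W != U) on D(W)={2,3,4,5} D(U)={3}: W {2,3,4,5}->{2,4,5}
Constraint 3 (W < V) on D(W)={2,4,5} D(V)={3,5,6}: no change
Constraint 4 (U + V = X) on D(U)={3} D(V)={3,5,6} D(X)={4}: U {3}->{}; V {3,5,6}->{}; X {4}->{}
So after all 4 constraints: D(X) = {}

Answer: {}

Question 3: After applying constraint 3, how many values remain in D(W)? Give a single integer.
Constraint 1 (U < X) on D(U)={3,4,5} D(X)={2,3,4}: U {3,4,5}->{3}; X {2,3,4}->{4}
Constraint 2 (W != U) on D(W)={2,3,4,5} D(U)={3}: W {2,3,4,5}->{2,4,5}
Constraint 3 (W < V) on D(W)={2,4,5} D(V)={3,5,6}: no change
So after constraint 3: D(W)={2,4,5}, size = 3

Answer: 3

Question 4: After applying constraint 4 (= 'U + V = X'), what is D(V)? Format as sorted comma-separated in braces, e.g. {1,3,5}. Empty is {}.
Answer: {}

Derivation:
Constraint 1 (U < X) on D(U)={3,4,5} D(X)={2,3,4}: U {3,4,5}->{3}; X {2,3,4}->{4}
Constraint 2 (W != U) on D(W)={2,3,4,5} D(U)={3}: W {2,3,4,5}->{2,4,5}
Constraint 3 (W < V) on D(W)={2,4,5} D(V)={3,5,6}: no change
Constraint 4 (U + V = X) on D(U)={3} D(V)={3,5,6} D(X)={4}: U {3}->{}; V {3,5,6}->{}; X {4}->{}
So after constraint 4: D(V) = {}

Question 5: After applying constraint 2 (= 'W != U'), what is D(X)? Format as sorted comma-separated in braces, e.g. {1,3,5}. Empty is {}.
Constraint 1 (U < X) on D(U)={3,4,5} D(X)={2,3,4}: U {3,4,5}->{3}; X {2,3,4}->{4}
Constraint 2 (W != U) on D(W)={2,3,4,5} D(U)={3}: W {2,3,4,5}->{2,4,5}
So after constraint 2: D(X) = {4}

Answer: {4}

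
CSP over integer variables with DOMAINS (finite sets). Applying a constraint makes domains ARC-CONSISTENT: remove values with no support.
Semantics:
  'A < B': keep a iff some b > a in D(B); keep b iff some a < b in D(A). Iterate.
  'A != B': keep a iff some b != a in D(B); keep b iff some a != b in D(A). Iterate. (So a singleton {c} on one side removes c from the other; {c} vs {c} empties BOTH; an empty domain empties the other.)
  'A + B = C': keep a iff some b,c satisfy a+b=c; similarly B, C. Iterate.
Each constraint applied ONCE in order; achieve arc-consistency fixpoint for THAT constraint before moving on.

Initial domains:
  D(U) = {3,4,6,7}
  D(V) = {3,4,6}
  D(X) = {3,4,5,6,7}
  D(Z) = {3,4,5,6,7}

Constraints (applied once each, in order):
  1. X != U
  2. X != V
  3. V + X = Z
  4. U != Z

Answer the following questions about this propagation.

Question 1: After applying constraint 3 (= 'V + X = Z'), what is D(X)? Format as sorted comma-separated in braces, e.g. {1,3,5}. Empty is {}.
Answer: {3,4}

Derivation:
Constraint 1 (X != U) on D(X)={3,4,5,6,7} D(U)={3,4,6,7}: no change
Constraint 2 (X != V) on D(X)={3,4,5,6,7} D(V)={3,4,6}: no change
Constraint 3 (V + X = Z) on D(V)={3,4,6} D(X)={3,4,5,6,7} D(Z)={3,4,5,6,7}: V {3,4,6}->{3,4}; X {3,4,5,6,7}->{3,4}; Z {3,4,5,6,7}->{6,7}
So after constraint 3: D(X) = {3,4}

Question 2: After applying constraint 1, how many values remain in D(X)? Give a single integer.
Constraint 1 (X != U) on D(X)={3,4,5,6,7} D(U)={3,4,6,7}: no change
So after constraint 1: D(X)={3,4,5,6,7}, size = 5

Answer: 5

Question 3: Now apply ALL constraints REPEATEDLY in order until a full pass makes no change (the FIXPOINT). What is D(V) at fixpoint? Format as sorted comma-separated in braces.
pass 0 (initial): D(V)={3,4,6}
pass 1: V {3,4,6}->{3,4}; X {3,4,5,6,7}->{3,4}; Z {3,4,5,6,7}->{6,7}
pass 2: no change
Fixpoint after 2 passes: D(V) = {3,4}

Answer: {3,4}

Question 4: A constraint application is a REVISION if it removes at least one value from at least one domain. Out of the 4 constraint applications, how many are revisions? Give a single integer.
Answer: 1

Derivation:
Constraint 1 (X != U) on D(X)={3,4,5,6,7} D(U)={3,4,6,7}: no change => not a revision
Constraint 2 (X != V) on D(X)={3,4,5,6,7} D(V)={3,4,6}: no change => not a revision
Constraint 3 (V + X = Z) on D(V)={3,4,6} D(X)={3,4,5,6,7} D(Z)={3,4,5,6,7}: V {3,4,6}->{3,4}; X {3,4,5,6,7}->{3,4}; Z {3,4,5,6,7}->{6,7} => REVISION
Constraint 4 (U != Z) on D(U)={3,4,6,7} D(Z)={6,7}: no change => not a revision
Total revisions = 1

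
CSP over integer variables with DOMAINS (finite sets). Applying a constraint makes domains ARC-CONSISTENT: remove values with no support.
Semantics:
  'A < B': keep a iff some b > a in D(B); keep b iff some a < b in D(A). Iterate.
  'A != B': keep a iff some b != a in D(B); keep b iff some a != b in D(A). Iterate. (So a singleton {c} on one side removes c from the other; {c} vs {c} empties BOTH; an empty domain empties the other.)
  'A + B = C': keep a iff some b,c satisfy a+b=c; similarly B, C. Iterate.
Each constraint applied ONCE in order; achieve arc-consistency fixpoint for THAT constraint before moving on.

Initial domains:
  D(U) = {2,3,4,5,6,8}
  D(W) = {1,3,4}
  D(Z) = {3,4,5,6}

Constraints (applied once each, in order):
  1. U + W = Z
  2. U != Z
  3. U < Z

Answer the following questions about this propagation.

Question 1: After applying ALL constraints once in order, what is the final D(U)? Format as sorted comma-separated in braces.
Answer: {2,3,4,5}

Derivation:
Constraint 1 (U + W = Z) on D(U)={2,3,4,5,6,8} D(W)={1,3,4} D(Z)={3,4,5,6}: U {2,3,4,5,6,8}->{2,3,4,5}
Constraint 2 (U != Z) on D(U)={2,3,4,5} D(Z)={3,4,5,6}: no change
Constraint 3 (U < Z) on D(U)={2,3,4,5} D(Z)={3,4,5,6}: no change
So after all 3 constraints: D(U) = {2,3,4,5}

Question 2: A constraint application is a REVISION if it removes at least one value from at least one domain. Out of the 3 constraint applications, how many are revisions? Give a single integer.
Answer: 1

Derivation:
Constraint 1 (U + W = Z) on D(U)={2,3,4,5,6,8} D(W)={1,3,4} D(Z)={3,4,5,6}: U {2,3,4,5,6,8}->{2,3,4,5} => REVISION
Constraint 2 (U != Z) on D(U)={2,3,4,5} D(Z)={3,4,5,6}: no change => not a revision
Constraint 3 (U < Z) on D(U)={2,3,4,5} D(Z)={3,4,5,6}: no change => not a revision
Total revisions = 1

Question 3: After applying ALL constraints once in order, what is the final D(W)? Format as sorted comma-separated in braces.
Constraint 1 (U + W = Z) on D(U)={2,3,4,5,6,8} D(W)={1,3,4} D(Z)={3,4,5,6}: U {2,3,4,5,6,8}->{2,3,4,5}
Constraint 2 (U != Z) on D(U)={2,3,4,5} D(Z)={3,4,5,6}: no change
Constraint 3 (U < Z) on D(U)={2,3,4,5} D(Z)={3,4,5,6}: no change
So after all 3 constraints: D(W) = {1,3,4}

Answer: {1,3,4}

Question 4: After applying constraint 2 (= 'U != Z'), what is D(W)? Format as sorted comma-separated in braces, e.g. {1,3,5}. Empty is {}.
Constraint 1 (U + W = Z) on D(U)={2,3,4,5,6,8} D(W)={1,3,4} D(Z)={3,4,5,6}: U {2,3,4,5,6,8}->{2,3,4,5}
Constraint 2 (U != Z) on D(U)={2,3,4,5} D(Z)={3,4,5,6}: no change
So after constraint 2: D(W) = {1,3,4}

Answer: {1,3,4}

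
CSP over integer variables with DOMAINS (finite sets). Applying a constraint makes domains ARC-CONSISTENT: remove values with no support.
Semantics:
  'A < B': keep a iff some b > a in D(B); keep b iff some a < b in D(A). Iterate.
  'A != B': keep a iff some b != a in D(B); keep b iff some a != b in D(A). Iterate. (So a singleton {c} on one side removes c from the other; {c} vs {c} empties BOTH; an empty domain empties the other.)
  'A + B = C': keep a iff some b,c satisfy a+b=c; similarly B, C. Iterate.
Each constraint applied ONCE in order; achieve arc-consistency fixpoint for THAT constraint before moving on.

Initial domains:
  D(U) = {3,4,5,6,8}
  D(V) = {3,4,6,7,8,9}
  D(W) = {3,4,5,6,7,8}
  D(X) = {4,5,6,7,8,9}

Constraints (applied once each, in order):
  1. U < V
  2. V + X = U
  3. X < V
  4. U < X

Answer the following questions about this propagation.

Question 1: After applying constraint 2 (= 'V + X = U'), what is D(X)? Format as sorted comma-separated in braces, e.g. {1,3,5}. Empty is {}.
Constraint 1 (U < V) on D(U)={3,4,5,6,8} D(V)={3,4,6,7,8,9}: V {3,4,6,7,8,9}->{4,6,7,8,9}
Constraint 2 (V + X = U) on D(V)={4,6,7,8,9} D(X)={4,5,6,7,8,9} D(U)={3,4,5,6,8}: V {4,6,7,8,9}->{4}; X {4,5,6,7,8,9}->{4}; U {3,4,5,6,8}->{8}
So after constraint 2: D(X) = {4}

Answer: {4}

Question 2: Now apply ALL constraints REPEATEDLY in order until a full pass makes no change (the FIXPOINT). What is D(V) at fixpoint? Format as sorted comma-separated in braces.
pass 0 (initial): D(V)={3,4,6,7,8,9}
pass 1: U {3,4,5,6,8}->{}; V {3,4,6,7,8,9}->{}; X {4,5,6,7,8,9}->{}
pass 2: no change
Fixpoint after 2 passes: D(V) = {}

Answer: {}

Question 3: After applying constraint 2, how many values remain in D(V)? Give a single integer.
Answer: 1

Derivation:
Constraint 1 (U < V) on D(U)={3,4,5,6,8} D(V)={3,4,6,7,8,9}: V {3,4,6,7,8,9}->{4,6,7,8,9}
Constraint 2 (V + X = U) on D(V)={4,6,7,8,9} D(X)={4,5,6,7,8,9} D(U)={3,4,5,6,8}: V {4,6,7,8,9}->{4}; X {4,5,6,7,8,9}->{4}; U {3,4,5,6,8}->{8}
So after constraint 2: D(V)={4}, size = 1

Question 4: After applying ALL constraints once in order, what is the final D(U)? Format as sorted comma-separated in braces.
Answer: {}

Derivation:
Constraint 1 (U < V) on D(U)={3,4,5,6,8} D(V)={3,4,6,7,8,9}: V {3,4,6,7,8,9}->{4,6,7,8,9}
Constraint 2 (V + X = U) on D(V)={4,6,7,8,9} D(X)={4,5,6,7,8,9} D(U)={3,4,5,6,8}: V {4,6,7,8,9}->{4}; X {4,5,6,7,8,9}->{4}; U {3,4,5,6,8}->{8}
Constraint 3 (X < V) on D(X)={4} D(V)={4}: X {4}->{}; V {4}->{}
Constraint 4 (U < X) on D(U)={8} D(X)={}: U {8}->{}
So after all 4 constraints: D(U) = {}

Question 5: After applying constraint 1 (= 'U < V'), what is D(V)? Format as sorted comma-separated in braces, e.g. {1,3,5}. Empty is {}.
Constraint 1 (U < V) on D(U)={3,4,5,6,8} D(V)={3,4,6,7,8,9}: V {3,4,6,7,8,9}->{4,6,7,8,9}
So after constraint 1: D(V) = {4,6,7,8,9}

Answer: {4,6,7,8,9}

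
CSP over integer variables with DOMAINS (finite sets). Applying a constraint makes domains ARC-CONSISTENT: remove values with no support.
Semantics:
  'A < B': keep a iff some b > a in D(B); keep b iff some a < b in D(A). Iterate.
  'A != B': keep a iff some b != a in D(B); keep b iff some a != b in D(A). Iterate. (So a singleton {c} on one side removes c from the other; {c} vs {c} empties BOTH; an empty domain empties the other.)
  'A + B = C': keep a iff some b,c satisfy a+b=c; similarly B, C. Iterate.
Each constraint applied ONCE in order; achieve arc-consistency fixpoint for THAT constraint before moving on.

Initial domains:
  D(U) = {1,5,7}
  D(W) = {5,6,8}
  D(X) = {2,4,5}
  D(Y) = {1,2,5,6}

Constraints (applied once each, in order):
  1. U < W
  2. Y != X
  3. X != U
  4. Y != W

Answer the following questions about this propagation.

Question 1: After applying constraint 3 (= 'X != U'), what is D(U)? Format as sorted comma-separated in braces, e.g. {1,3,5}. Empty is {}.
Constraint 1 (U < W) on D(U)={1,5,7} D(W)={5,6,8}: no change
Constraint 2 (Y != X) on D(Y)={1,2,5,6} D(X)={2,4,5}: no change
Constraint 3 (X != U) on D(X)={2,4,5} D(U)={1,5,7}: no change
So after constraint 3: D(U) = {1,5,7}

Answer: {1,5,7}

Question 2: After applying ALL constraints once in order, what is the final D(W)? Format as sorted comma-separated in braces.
Answer: {5,6,8}

Derivation:
Constraint 1 (U < W) on D(U)={1,5,7} D(W)={5,6,8}: no change
Constraint 2 (Y != X) on D(Y)={1,2,5,6} D(X)={2,4,5}: no change
Constraint 3 (X != U) on D(X)={2,4,5} D(U)={1,5,7}: no change
Constraint 4 (Y != W) on D(Y)={1,2,5,6} D(W)={5,6,8}: no change
So after all 4 constraints: D(W) = {5,6,8}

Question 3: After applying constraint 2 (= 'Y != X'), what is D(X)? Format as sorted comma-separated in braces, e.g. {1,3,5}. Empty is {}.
Answer: {2,4,5}

Derivation:
Constraint 1 (U < W) on D(U)={1,5,7} D(W)={5,6,8}: no change
Constraint 2 (Y != X) on D(Y)={1,2,5,6} D(X)={2,4,5}: no change
So after constraint 2: D(X) = {2,4,5}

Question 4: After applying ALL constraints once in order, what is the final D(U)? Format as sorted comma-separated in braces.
Answer: {1,5,7}

Derivation:
Constraint 1 (U < W) on D(U)={1,5,7} D(W)={5,6,8}: no change
Constraint 2 (Y != X) on D(Y)={1,2,5,6} D(X)={2,4,5}: no change
Constraint 3 (X != U) on D(X)={2,4,5} D(U)={1,5,7}: no change
Constraint 4 (Y != W) on D(Y)={1,2,5,6} D(W)={5,6,8}: no change
So after all 4 constraints: D(U) = {1,5,7}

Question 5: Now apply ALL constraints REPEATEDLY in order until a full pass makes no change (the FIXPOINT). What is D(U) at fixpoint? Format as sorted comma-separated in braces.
pass 0 (initial): D(U)={1,5,7}
pass 1: no change
Fixpoint after 1 passes: D(U) = {1,5,7}

Answer: {1,5,7}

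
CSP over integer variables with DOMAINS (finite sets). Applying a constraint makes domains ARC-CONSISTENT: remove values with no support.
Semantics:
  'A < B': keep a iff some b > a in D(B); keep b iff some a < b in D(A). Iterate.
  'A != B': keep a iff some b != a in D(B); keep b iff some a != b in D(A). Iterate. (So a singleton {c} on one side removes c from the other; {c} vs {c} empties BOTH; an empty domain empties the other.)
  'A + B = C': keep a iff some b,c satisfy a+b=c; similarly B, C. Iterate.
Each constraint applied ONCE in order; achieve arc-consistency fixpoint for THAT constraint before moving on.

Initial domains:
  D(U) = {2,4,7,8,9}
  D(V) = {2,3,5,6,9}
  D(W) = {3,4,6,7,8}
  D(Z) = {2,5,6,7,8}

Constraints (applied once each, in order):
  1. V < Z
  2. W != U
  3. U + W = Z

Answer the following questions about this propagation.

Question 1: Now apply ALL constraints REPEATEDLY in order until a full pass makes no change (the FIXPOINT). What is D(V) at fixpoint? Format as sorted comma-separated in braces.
pass 0 (initial): D(V)={2,3,5,6,9}
pass 1: U {2,4,7,8,9}->{2,4}; V {2,3,5,6,9}->{2,3,5,6}; W {3,4,6,7,8}->{3,4,6}; Z {2,5,6,7,8}->{5,6,7,8}
pass 2: no change
Fixpoint after 2 passes: D(V) = {2,3,5,6}

Answer: {2,3,5,6}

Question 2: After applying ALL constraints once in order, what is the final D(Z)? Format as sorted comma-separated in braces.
Answer: {5,6,7,8}

Derivation:
Constraint 1 (V < Z) on D(V)={2,3,5,6,9} D(Z)={2,5,6,7,8}: V {2,3,5,6,9}->{2,3,5,6}; Z {2,5,6,7,8}->{5,6,7,8}
Constraint 2 (W != U) on D(W)={3,4,6,7,8} D(U)={2,4,7,8,9}: no change
Constraint 3 (U + W = Z) on D(U)={2,4,7,8,9} D(W)={3,4,6,7,8} D(Z)={5,6,7,8}: U {2,4,7,8,9}->{2,4}; W {3,4,6,7,8}->{3,4,6}
So after all 3 constraints: D(Z) = {5,6,7,8}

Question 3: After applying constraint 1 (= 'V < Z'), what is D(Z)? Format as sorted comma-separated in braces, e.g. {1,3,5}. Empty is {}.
Constraint 1 (V < Z) on D(V)={2,3,5,6,9} D(Z)={2,5,6,7,8}: V {2,3,5,6,9}->{2,3,5,6}; Z {2,5,6,7,8}->{5,6,7,8}
So after constraint 1: D(Z) = {5,6,7,8}

Answer: {5,6,7,8}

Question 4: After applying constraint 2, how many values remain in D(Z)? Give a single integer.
Constraint 1 (V < Z) on D(V)={2,3,5,6,9} D(Z)={2,5,6,7,8}: V {2,3,5,6,9}->{2,3,5,6}; Z {2,5,6,7,8}->{5,6,7,8}
Constraint 2 (W != U) on D(W)={3,4,6,7,8} D(U)={2,4,7,8,9}: no change
So after constraint 2: D(Z)={5,6,7,8}, size = 4

Answer: 4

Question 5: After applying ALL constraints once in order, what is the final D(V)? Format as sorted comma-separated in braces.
Answer: {2,3,5,6}

Derivation:
Constraint 1 (V < Z) on D(V)={2,3,5,6,9} D(Z)={2,5,6,7,8}: V {2,3,5,6,9}->{2,3,5,6}; Z {2,5,6,7,8}->{5,6,7,8}
Constraint 2 (W != U) on D(W)={3,4,6,7,8} D(U)={2,4,7,8,9}: no change
Constraint 3 (U + W = Z) on D(U)={2,4,7,8,9} D(W)={3,4,6,7,8} D(Z)={5,6,7,8}: U {2,4,7,8,9}->{2,4}; W {3,4,6,7,8}->{3,4,6}
So after all 3 constraints: D(V) = {2,3,5,6}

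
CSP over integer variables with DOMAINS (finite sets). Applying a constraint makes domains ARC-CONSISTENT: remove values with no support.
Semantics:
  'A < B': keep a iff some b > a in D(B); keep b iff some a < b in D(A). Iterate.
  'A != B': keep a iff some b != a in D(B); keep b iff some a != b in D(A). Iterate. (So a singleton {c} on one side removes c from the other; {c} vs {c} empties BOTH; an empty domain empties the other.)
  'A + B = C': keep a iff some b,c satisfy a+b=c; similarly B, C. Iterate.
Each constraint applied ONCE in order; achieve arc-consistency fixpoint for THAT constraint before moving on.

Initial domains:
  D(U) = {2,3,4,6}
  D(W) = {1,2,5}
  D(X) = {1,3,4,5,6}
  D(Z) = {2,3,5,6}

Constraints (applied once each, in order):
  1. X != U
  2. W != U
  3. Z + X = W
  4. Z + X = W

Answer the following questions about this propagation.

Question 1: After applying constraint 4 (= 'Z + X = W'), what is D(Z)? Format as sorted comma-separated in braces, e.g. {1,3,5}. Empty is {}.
Constraint 1 (X != U) on D(X)={1,3,4,5,6} D(U)={2,3,4,6}: no change
Constraint 2 (W != U) on D(W)={1,2,5} D(U)={2,3,4,6}: no change
Constraint 3 (Z + X = W) on D(Z)={2,3,5,6} D(X)={1,3,4,5,6} D(W)={1,2,5}: Z {2,3,5,6}->{2}; X {1,3,4,5,6}->{3}; W {1,2,5}->{5}
Constraint 4 (Z + X = W) on D(Z)={2} D(X)={3} D(W)={5}: no change
So after constraint 4: D(Z) = {2}

Answer: {2}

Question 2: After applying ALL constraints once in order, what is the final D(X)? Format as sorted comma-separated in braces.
Answer: {3}

Derivation:
Constraint 1 (X != U) on D(X)={1,3,4,5,6} D(U)={2,3,4,6}: no change
Constraint 2 (W != U) on D(W)={1,2,5} D(U)={2,3,4,6}: no change
Constraint 3 (Z + X = W) on D(Z)={2,3,5,6} D(X)={1,3,4,5,6} D(W)={1,2,5}: Z {2,3,5,6}->{2}; X {1,3,4,5,6}->{3}; W {1,2,5}->{5}
Constraint 4 (Z + X = W) on D(Z)={2} D(X)={3} D(W)={5}: no change
So after all 4 constraints: D(X) = {3}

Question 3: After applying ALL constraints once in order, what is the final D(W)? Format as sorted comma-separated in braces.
Answer: {5}

Derivation:
Constraint 1 (X != U) on D(X)={1,3,4,5,6} D(U)={2,3,4,6}: no change
Constraint 2 (W != U) on D(W)={1,2,5} D(U)={2,3,4,6}: no change
Constraint 3 (Z + X = W) on D(Z)={2,3,5,6} D(X)={1,3,4,5,6} D(W)={1,2,5}: Z {2,3,5,6}->{2}; X {1,3,4,5,6}->{3}; W {1,2,5}->{5}
Constraint 4 (Z + X = W) on D(Z)={2} D(X)={3} D(W)={5}: no change
So after all 4 constraints: D(W) = {5}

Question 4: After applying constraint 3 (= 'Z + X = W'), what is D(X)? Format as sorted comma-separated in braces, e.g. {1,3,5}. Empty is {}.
Constraint 1 (X != U) on D(X)={1,3,4,5,6} D(U)={2,3,4,6}: no change
Constraint 2 (W != U) on D(W)={1,2,5} D(U)={2,3,4,6}: no change
Constraint 3 (Z + X = W) on D(Z)={2,3,5,6} D(X)={1,3,4,5,6} D(W)={1,2,5}: Z {2,3,5,6}->{2}; X {1,3,4,5,6}->{3}; W {1,2,5}->{5}
So after constraint 3: D(X) = {3}

Answer: {3}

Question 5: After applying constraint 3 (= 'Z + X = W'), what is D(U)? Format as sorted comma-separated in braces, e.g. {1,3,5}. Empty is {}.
Constraint 1 (X != U) on D(X)={1,3,4,5,6} D(U)={2,3,4,6}: no change
Constraint 2 (W != U) on D(W)={1,2,5} D(U)={2,3,4,6}: no change
Constraint 3 (Z + X = W) on D(Z)={2,3,5,6} D(X)={1,3,4,5,6} D(W)={1,2,5}: Z {2,3,5,6}->{2}; X {1,3,4,5,6}->{3}; W {1,2,5}->{5}
So after constraint 3: D(U) = {2,3,4,6}

Answer: {2,3,4,6}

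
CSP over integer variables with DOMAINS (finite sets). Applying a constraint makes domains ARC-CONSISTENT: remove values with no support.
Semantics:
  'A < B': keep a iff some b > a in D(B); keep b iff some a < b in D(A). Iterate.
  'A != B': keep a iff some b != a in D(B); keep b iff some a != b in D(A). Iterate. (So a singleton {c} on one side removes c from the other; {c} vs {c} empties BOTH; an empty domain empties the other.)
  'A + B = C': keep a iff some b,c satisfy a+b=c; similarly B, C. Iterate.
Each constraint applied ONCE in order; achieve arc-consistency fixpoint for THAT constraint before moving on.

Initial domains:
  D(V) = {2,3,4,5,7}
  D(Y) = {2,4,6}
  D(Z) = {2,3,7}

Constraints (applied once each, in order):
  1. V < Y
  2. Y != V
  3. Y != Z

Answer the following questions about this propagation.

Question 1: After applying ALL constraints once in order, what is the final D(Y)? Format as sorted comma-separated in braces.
Constraint 1 (V < Y) on D(V)={2,3,4,5,7} D(Y)={2,4,6}: V {2,3,4,5,7}->{2,3,4,5}; Y {2,4,6}->{4,6}
Constraint 2 (Y != V) on D(Y)={4,6} D(V)={2,3,4,5}: no change
Constraint 3 (Y != Z) on D(Y)={4,6} D(Z)={2,3,7}: no change
So after all 3 constraints: D(Y) = {4,6}

Answer: {4,6}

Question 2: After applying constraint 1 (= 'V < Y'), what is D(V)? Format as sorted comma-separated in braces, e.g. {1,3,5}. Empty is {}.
Constraint 1 (V < Y) on D(V)={2,3,4,5,7} D(Y)={2,4,6}: V {2,3,4,5,7}->{2,3,4,5}; Y {2,4,6}->{4,6}
So after constraint 1: D(V) = {2,3,4,5}

Answer: {2,3,4,5}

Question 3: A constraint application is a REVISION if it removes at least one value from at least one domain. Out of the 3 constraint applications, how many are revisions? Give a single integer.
Answer: 1

Derivation:
Constraint 1 (V < Y) on D(V)={2,3,4,5,7} D(Y)={2,4,6}: V {2,3,4,5,7}->{2,3,4,5}; Y {2,4,6}->{4,6} => REVISION
Constraint 2 (Y != V) on D(Y)={4,6} D(V)={2,3,4,5}: no change => not a revision
Constraint 3 (Y != Z) on D(Y)={4,6} D(Z)={2,3,7}: no change => not a revision
Total revisions = 1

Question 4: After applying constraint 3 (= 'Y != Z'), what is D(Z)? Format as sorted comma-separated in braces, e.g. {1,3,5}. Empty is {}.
Constraint 1 (V < Y) on D(V)={2,3,4,5,7} D(Y)={2,4,6}: V {2,3,4,5,7}->{2,3,4,5}; Y {2,4,6}->{4,6}
Constraint 2 (Y != V) on D(Y)={4,6} D(V)={2,3,4,5}: no change
Constraint 3 (Y != Z) on D(Y)={4,6} D(Z)={2,3,7}: no change
So after constraint 3: D(Z) = {2,3,7}

Answer: {2,3,7}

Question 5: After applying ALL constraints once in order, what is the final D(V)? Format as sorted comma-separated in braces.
Answer: {2,3,4,5}

Derivation:
Constraint 1 (V < Y) on D(V)={2,3,4,5,7} D(Y)={2,4,6}: V {2,3,4,5,7}->{2,3,4,5}; Y {2,4,6}->{4,6}
Constraint 2 (Y != V) on D(Y)={4,6} D(V)={2,3,4,5}: no change
Constraint 3 (Y != Z) on D(Y)={4,6} D(Z)={2,3,7}: no change
So after all 3 constraints: D(V) = {2,3,4,5}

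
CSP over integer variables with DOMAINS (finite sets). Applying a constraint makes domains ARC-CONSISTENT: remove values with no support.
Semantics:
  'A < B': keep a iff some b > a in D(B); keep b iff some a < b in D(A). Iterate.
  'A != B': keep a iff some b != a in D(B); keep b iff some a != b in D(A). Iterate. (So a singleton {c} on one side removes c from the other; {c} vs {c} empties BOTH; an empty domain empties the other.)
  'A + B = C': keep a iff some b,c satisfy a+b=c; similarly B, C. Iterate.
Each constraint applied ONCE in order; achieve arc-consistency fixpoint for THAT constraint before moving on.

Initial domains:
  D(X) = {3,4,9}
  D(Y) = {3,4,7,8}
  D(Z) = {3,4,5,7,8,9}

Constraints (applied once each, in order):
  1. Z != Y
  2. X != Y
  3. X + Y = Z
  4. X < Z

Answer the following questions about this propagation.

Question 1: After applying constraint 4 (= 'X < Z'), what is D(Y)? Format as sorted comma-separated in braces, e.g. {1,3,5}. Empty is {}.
Answer: {3,4}

Derivation:
Constraint 1 (Z != Y) on D(Z)={3,4,5,7,8,9} D(Y)={3,4,7,8}: no change
Constraint 2 (X != Y) on D(X)={3,4,9} D(Y)={3,4,7,8}: no change
Constraint 3 (X + Y = Z) on D(X)={3,4,9} D(Y)={3,4,7,8} D(Z)={3,4,5,7,8,9}: X {3,4,9}->{3,4}; Y {3,4,7,8}->{3,4}; Z {3,4,5,7,8,9}->{7,8}
Constraint 4 (X < Z) on D(X)={3,4} D(Z)={7,8}: no change
So after constraint 4: D(Y) = {3,4}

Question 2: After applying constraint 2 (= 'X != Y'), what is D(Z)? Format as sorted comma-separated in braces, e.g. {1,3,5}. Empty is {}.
Constraint 1 (Z != Y) on D(Z)={3,4,5,7,8,9} D(Y)={3,4,7,8}: no change
Constraint 2 (X != Y) on D(X)={3,4,9} D(Y)={3,4,7,8}: no change
So after constraint 2: D(Z) = {3,4,5,7,8,9}

Answer: {3,4,5,7,8,9}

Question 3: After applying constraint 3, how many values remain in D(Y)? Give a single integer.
Answer: 2

Derivation:
Constraint 1 (Z != Y) on D(Z)={3,4,5,7,8,9} D(Y)={3,4,7,8}: no change
Constraint 2 (X != Y) on D(X)={3,4,9} D(Y)={3,4,7,8}: no change
Constraint 3 (X + Y = Z) on D(X)={3,4,9} D(Y)={3,4,7,8} D(Z)={3,4,5,7,8,9}: X {3,4,9}->{3,4}; Y {3,4,7,8}->{3,4}; Z {3,4,5,7,8,9}->{7,8}
So after constraint 3: D(Y)={3,4}, size = 2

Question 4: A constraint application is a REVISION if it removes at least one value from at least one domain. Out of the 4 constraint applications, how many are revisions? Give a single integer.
Constraint 1 (Z != Y) on D(Z)={3,4,5,7,8,9} D(Y)={3,4,7,8}: no change => not a revision
Constraint 2 (X != Y) on D(X)={3,4,9} D(Y)={3,4,7,8}: no change => not a revision
Constraint 3 (X + Y = Z) on D(X)={3,4,9} D(Y)={3,4,7,8} D(Z)={3,4,5,7,8,9}: X {3,4,9}->{3,4}; Y {3,4,7,8}->{3,4}; Z {3,4,5,7,8,9}->{7,8} => REVISION
Constraint 4 (X < Z) on D(X)={3,4} D(Z)={7,8}: no change => not a revision
Total revisions = 1

Answer: 1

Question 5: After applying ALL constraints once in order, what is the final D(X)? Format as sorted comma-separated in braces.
Answer: {3,4}

Derivation:
Constraint 1 (Z != Y) on D(Z)={3,4,5,7,8,9} D(Y)={3,4,7,8}: no change
Constraint 2 (X != Y) on D(X)={3,4,9} D(Y)={3,4,7,8}: no change
Constraint 3 (X + Y = Z) on D(X)={3,4,9} D(Y)={3,4,7,8} D(Z)={3,4,5,7,8,9}: X {3,4,9}->{3,4}; Y {3,4,7,8}->{3,4}; Z {3,4,5,7,8,9}->{7,8}
Constraint 4 (X < Z) on D(X)={3,4} D(Z)={7,8}: no change
So after all 4 constraints: D(X) = {3,4}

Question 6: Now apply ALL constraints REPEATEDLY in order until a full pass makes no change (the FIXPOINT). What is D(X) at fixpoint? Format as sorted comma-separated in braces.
pass 0 (initial): D(X)={3,4,9}
pass 1: X {3,4,9}->{3,4}; Y {3,4,7,8}->{3,4}; Z {3,4,5,7,8,9}->{7,8}
pass 2: no change
Fixpoint after 2 passes: D(X) = {3,4}

Answer: {3,4}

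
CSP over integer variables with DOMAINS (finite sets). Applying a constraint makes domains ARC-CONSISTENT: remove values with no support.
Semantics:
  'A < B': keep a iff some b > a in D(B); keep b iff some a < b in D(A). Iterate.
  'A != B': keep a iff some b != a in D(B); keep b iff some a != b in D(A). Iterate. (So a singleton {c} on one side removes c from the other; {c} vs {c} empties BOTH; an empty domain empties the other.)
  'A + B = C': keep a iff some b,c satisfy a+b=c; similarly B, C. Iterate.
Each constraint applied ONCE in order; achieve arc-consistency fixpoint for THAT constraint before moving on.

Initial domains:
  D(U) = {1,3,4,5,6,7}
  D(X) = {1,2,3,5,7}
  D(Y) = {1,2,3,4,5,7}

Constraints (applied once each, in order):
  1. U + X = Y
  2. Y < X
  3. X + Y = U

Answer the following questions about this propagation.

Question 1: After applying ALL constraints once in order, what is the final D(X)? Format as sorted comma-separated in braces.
Answer: {3}

Derivation:
Constraint 1 (U + X = Y) on D(U)={1,3,4,5,6,7} D(X)={1,2,3,5,7} D(Y)={1,2,3,4,5,7}: U {1,3,4,5,6,7}->{1,3,4,5,6}; X {1,2,3,5,7}->{1,2,3}; Y {1,2,3,4,5,7}->{2,3,4,5,7}
Constraint 2 (Y < X) on D(Y)={2,3,4,5,7} D(X)={1,2,3}: Y {2,3,4,5,7}->{2}; X {1,2,3}->{3}
Constraint 3 (X + Y = U) on D(X)={3} D(Y)={2} D(U)={1,3,4,5,6}: U {1,3,4,5,6}->{5}
So after all 3 constraints: D(X) = {3}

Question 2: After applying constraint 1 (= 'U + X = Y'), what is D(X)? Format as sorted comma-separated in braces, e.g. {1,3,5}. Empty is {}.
Answer: {1,2,3}

Derivation:
Constraint 1 (U + X = Y) on D(U)={1,3,4,5,6,7} D(X)={1,2,3,5,7} D(Y)={1,2,3,4,5,7}: U {1,3,4,5,6,7}->{1,3,4,5,6}; X {1,2,3,5,7}->{1,2,3}; Y {1,2,3,4,5,7}->{2,3,4,5,7}
So after constraint 1: D(X) = {1,2,3}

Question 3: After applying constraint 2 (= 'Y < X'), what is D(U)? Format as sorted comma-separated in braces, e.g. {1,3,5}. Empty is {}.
Constraint 1 (U + X = Y) on D(U)={1,3,4,5,6,7} D(X)={1,2,3,5,7} D(Y)={1,2,3,4,5,7}: U {1,3,4,5,6,7}->{1,3,4,5,6}; X {1,2,3,5,7}->{1,2,3}; Y {1,2,3,4,5,7}->{2,3,4,5,7}
Constraint 2 (Y < X) on D(Y)={2,3,4,5,7} D(X)={1,2,3}: Y {2,3,4,5,7}->{2}; X {1,2,3}->{3}
So after constraint 2: D(U) = {1,3,4,5,6}

Answer: {1,3,4,5,6}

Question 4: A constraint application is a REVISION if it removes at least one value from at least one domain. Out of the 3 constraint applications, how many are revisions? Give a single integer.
Constraint 1 (U + X = Y) on D(U)={1,3,4,5,6,7} D(X)={1,2,3,5,7} D(Y)={1,2,3,4,5,7}: U {1,3,4,5,6,7}->{1,3,4,5,6}; X {1,2,3,5,7}->{1,2,3}; Y {1,2,3,4,5,7}->{2,3,4,5,7} => REVISION
Constraint 2 (Y < X) on D(Y)={2,3,4,5,7} D(X)={1,2,3}: Y {2,3,4,5,7}->{2}; X {1,2,3}->{3} => REVISION
Constraint 3 (X + Y = U) on D(X)={3} D(Y)={2} D(U)={1,3,4,5,6}: U {1,3,4,5,6}->{5} => REVISION
Total revisions = 3

Answer: 3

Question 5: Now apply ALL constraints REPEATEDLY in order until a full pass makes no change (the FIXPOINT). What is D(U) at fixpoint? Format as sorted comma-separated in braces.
pass 0 (initial): D(U)={1,3,4,5,6,7}
pass 1: U {1,3,4,5,6,7}->{5}; X {1,2,3,5,7}->{3}; Y {1,2,3,4,5,7}->{2}
pass 2: U {5}->{}; X {3}->{}; Y {2}->{}
pass 3: no change
Fixpoint after 3 passes: D(U) = {}

Answer: {}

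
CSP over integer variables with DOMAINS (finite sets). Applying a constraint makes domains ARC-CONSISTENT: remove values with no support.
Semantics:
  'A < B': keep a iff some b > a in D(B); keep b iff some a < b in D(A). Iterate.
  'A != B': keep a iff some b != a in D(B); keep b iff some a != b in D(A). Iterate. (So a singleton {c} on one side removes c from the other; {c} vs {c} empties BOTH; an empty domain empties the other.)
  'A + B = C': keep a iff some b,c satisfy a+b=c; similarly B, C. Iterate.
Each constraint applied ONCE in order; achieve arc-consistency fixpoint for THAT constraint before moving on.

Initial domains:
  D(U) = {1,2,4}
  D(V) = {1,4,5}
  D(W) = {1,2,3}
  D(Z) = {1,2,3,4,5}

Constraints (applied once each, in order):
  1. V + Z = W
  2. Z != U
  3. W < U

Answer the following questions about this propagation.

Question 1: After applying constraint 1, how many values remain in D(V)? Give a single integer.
Constraint 1 (V + Z = W) on D(V)={1,4,5} D(Z)={1,2,3,4,5} D(W)={1,2,3}: V {1,4,5}->{1}; Z {1,2,3,4,5}->{1,2}; W {1,2,3}->{2,3}
So after constraint 1: D(V)={1}, size = 1

Answer: 1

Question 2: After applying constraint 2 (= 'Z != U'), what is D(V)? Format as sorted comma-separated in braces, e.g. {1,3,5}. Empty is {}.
Constraint 1 (V + Z = W) on D(V)={1,4,5} D(Z)={1,2,3,4,5} D(W)={1,2,3}: V {1,4,5}->{1}; Z {1,2,3,4,5}->{1,2}; W {1,2,3}->{2,3}
Constraint 2 (Z != U) on D(Z)={1,2} D(U)={1,2,4}: no change
So after constraint 2: D(V) = {1}

Answer: {1}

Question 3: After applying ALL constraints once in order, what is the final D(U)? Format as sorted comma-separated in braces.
Constraint 1 (V + Z = W) on D(V)={1,4,5} D(Z)={1,2,3,4,5} D(W)={1,2,3}: V {1,4,5}->{1}; Z {1,2,3,4,5}->{1,2}; W {1,2,3}->{2,3}
Constraint 2 (Z != U) on D(Z)={1,2} D(U)={1,2,4}: no change
Constraint 3 (W < U) on D(W)={2,3} D(U)={1,2,4}: U {1,2,4}->{4}
So after all 3 constraints: D(U) = {4}

Answer: {4}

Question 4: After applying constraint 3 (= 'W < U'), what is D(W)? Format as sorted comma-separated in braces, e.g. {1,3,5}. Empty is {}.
Answer: {2,3}

Derivation:
Constraint 1 (V + Z = W) on D(V)={1,4,5} D(Z)={1,2,3,4,5} D(W)={1,2,3}: V {1,4,5}->{1}; Z {1,2,3,4,5}->{1,2}; W {1,2,3}->{2,3}
Constraint 2 (Z != U) on D(Z)={1,2} D(U)={1,2,4}: no change
Constraint 3 (W < U) on D(W)={2,3} D(U)={1,2,4}: U {1,2,4}->{4}
So after constraint 3: D(W) = {2,3}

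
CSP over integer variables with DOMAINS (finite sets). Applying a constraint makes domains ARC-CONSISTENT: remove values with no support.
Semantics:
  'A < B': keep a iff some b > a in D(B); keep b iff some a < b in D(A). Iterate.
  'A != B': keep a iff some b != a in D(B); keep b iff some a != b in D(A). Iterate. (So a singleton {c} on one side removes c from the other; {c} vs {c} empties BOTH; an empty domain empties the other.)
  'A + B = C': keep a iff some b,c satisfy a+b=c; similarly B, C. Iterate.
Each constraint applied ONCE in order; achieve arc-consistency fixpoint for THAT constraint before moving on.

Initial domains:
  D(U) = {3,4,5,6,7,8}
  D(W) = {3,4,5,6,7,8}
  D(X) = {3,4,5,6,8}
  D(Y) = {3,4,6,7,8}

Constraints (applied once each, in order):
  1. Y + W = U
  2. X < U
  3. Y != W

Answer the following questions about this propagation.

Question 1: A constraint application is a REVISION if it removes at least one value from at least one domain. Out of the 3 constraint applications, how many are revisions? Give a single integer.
Constraint 1 (Y + W = U) on D(Y)={3,4,6,7,8} D(W)={3,4,5,6,7,8} D(U)={3,4,5,6,7,8}: Y {3,4,6,7,8}->{3,4}; W {3,4,5,6,7,8}->{3,4,5}; U {3,4,5,6,7,8}->{6,7,8} => REVISION
Constraint 2 (X < U) on D(X)={3,4,5,6,8} D(U)={6,7,8}: X {3,4,5,6,8}->{3,4,5,6} => REVISION
Constraint 3 (Y != W) on D(Y)={3,4} D(W)={3,4,5}: no change => not a revision
Total revisions = 2

Answer: 2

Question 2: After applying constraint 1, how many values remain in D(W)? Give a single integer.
Answer: 3

Derivation:
Constraint 1 (Y + W = U) on D(Y)={3,4,6,7,8} D(W)={3,4,5,6,7,8} D(U)={3,4,5,6,7,8}: Y {3,4,6,7,8}->{3,4}; W {3,4,5,6,7,8}->{3,4,5}; U {3,4,5,6,7,8}->{6,7,8}
So after constraint 1: D(W)={3,4,5}, size = 3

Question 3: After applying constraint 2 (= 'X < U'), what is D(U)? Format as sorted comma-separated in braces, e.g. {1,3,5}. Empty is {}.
Answer: {6,7,8}

Derivation:
Constraint 1 (Y + W = U) on D(Y)={3,4,6,7,8} D(W)={3,4,5,6,7,8} D(U)={3,4,5,6,7,8}: Y {3,4,6,7,8}->{3,4}; W {3,4,5,6,7,8}->{3,4,5}; U {3,4,5,6,7,8}->{6,7,8}
Constraint 2 (X < U) on D(X)={3,4,5,6,8} D(U)={6,7,8}: X {3,4,5,6,8}->{3,4,5,6}
So after constraint 2: D(U) = {6,7,8}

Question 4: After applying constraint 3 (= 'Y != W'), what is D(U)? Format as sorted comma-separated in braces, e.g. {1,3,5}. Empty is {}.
Constraint 1 (Y + W = U) on D(Y)={3,4,6,7,8} D(W)={3,4,5,6,7,8} D(U)={3,4,5,6,7,8}: Y {3,4,6,7,8}->{3,4}; W {3,4,5,6,7,8}->{3,4,5}; U {3,4,5,6,7,8}->{6,7,8}
Constraint 2 (X < U) on D(X)={3,4,5,6,8} D(U)={6,7,8}: X {3,4,5,6,8}->{3,4,5,6}
Constraint 3 (Y != W) on D(Y)={3,4} D(W)={3,4,5}: no change
So after constraint 3: D(U) = {6,7,8}

Answer: {6,7,8}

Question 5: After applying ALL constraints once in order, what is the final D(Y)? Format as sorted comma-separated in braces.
Constraint 1 (Y + W = U) on D(Y)={3,4,6,7,8} D(W)={3,4,5,6,7,8} D(U)={3,4,5,6,7,8}: Y {3,4,6,7,8}->{3,4}; W {3,4,5,6,7,8}->{3,4,5}; U {3,4,5,6,7,8}->{6,7,8}
Constraint 2 (X < U) on D(X)={3,4,5,6,8} D(U)={6,7,8}: X {3,4,5,6,8}->{3,4,5,6}
Constraint 3 (Y != W) on D(Y)={3,4} D(W)={3,4,5}: no change
So after all 3 constraints: D(Y) = {3,4}

Answer: {3,4}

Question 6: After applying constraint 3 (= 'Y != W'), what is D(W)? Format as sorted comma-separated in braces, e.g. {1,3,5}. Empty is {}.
Answer: {3,4,5}

Derivation:
Constraint 1 (Y + W = U) on D(Y)={3,4,6,7,8} D(W)={3,4,5,6,7,8} D(U)={3,4,5,6,7,8}: Y {3,4,6,7,8}->{3,4}; W {3,4,5,6,7,8}->{3,4,5}; U {3,4,5,6,7,8}->{6,7,8}
Constraint 2 (X < U) on D(X)={3,4,5,6,8} D(U)={6,7,8}: X {3,4,5,6,8}->{3,4,5,6}
Constraint 3 (Y != W) on D(Y)={3,4} D(W)={3,4,5}: no change
So after constraint 3: D(W) = {3,4,5}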